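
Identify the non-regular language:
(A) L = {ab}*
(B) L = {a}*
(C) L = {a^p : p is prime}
(C) {a^p : p is prime}

(C) L = {a^p : p is prime} is NOT regular.

The pumping lemma can be used to prove this:
After pumping, the length becomes composite

The other languages are regular because they can be recognized by finite automata.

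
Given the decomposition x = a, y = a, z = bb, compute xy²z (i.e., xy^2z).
aaabb

Given x = 'a', y = 'a', z = 'bb' and i = 2:

xy^2z = x + y·y·...·y (2 times) + z
       = 'a' + 'a'^2 + 'bb'
       = 'a' + 'aa' + 'bb'
       = 'aaabb'

The pumped string is 'aaabb' with length 5.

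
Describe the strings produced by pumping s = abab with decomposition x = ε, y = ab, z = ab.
{xy^i z : i ≥ 0} = {(ab)^(i+1) : i ≥ 0} = {ab, abab, ababab, ...}

With x = ε, y = ab, z = ab: Pumping 'ab' gives strings of alternating a's and b's.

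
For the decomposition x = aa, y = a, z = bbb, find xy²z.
aaaabbb

Given x = 'aa', y = 'a', z = 'bbb' and i = 2:

xy^2z = x + y·y·...·y (2 times) + z
       = 'aa' + 'a'^2 + 'bbb'
       = 'aa' + 'aa' + 'bbb'
       = 'aaaabbb'

The pumped string is 'aaaabbb' with length 7.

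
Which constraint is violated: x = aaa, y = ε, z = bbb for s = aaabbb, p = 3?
Violated: |y| > 0

The decomposition x = aaa, y = ε, z = bbb for s = aaabbb with p = 3
violates the constraint: |y| > 0

|y| = 0, but the pumping lemma requires |y| > 0 (y must be non-empty).

Pumping lemma constraints:
1. xyz = s (decomposition is valid)
2. |xy| ≤ p
3. |y| > 0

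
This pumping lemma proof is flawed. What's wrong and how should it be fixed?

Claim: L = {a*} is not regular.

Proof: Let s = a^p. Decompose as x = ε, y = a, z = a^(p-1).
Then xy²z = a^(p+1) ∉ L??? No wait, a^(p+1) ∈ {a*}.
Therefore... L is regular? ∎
Error: The proof attempts to show a*  is not regular, but a* IS regular!

Correction: a* is a regular language (recognized by a simple DFA with one accepting state and self-loop on 'a'). The pumping lemma can only prove non-regularity, not regularity. For regular languages, pumping always works.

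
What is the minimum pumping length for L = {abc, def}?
p = 4

For a finite language L, the pumping lemma holds vacuously if p > max|s| for s ∈ L.

The longest string in L = {abc, def} has length 3.
If p = 4, then no string s ∈ L has |s| ≥ p, so the condition is vacuously true.

The minimum pumping length is p = 4.

Why no smaller p works: for any p ≤ 3, the longest string s ∈ L has |s| = 3 ≥ p, so it would
have to be pumpable; but pumping up (i = 2, 3, ...) produces ever longer strings, which cannot all lie in the
finite language L. So the pumping property fails for every p ≤ 3.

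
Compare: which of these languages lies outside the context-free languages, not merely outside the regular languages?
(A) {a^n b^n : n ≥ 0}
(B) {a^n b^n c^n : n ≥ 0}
(B) {a^n b^n c^n : n ≥ 0}

(B) {a^n b^n c^n : n ≥ 0} requires the CFL pumping lemma.

- {a^n b^n : n ≥ 0} is context-free (but not regular)
  • Can be shown non-regular with the regular pumping lemma
  • After pumping, the number of a's and b's become unequal

- {a^n b^n c^n : n ≥ 0} is NOT context-free
  • Requires the CFL pumping lemma to prove
  • Cannot maintain three equal counts simultaneously

The CFL pumping lemma is "stronger" in that it can prove non-membership
in the larger class of context-free languages.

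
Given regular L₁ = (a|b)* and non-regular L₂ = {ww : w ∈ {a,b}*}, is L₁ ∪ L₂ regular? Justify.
Yes — L₁ ∪ L₂ is regular.

{ww} ⊆ (a|b)*, so L₁ ∪ L₂ = (a|b)*, which is regular.

Note that the bare facts "L₁ regular, L₂ non-regular" do not settle the question by themselves: the closure of regular languages under ∪, ∩, complement and difference applies only when BOTH operands are regular. With a non-regular operand the result can come out regular or non-regular depending on the specific languages, so one has to work out L₁ ∪ L₂ for this particular pair, as above.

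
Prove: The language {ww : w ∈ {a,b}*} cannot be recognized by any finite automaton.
Assume for contradiction that L is regular, and let p ≥ 1 be the pumping length given by the pumping lemma.
Choose s = a^p b a^p b. Then s ∈ L (take w = a^p b) and |s| = 2p + 2 ≥ p.
By the pumping lemma, s = xyz for some x, y, z with |xy| ≤ p, |y| ≥ 1, and xy^i z ∈ L for every i ≥ 0.
Since |xy| ≤ p and the first p symbols of s are all a's, y = a^k for some k with 1 ≤ k ≤ p.

Take i = 2: t = xy²z = a^(p + k) b a^p b.
Suppose t = uu for some string u. The string t contains exactly two b's and ends in b, so u contains exactly one b and ends in b; hence u = a^j b for some j, and uu = a^j b a^j b. Comparing with t = a^(p + k) b a^p b forces j = p + k (first block) and j = p (second block), which is impossible since k ≥ 1. So t ∉ L.

This contradicts the pumping lemma, which requires xy^i z ∈ L for all i ≥ 0.
Hence L = {ww : w ∈ {a,b}*} is not regular. ∎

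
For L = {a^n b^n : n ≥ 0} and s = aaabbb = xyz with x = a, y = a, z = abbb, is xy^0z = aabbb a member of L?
No

xy⁰z = a · ε · abbb = aabbb.
aabbb has 2 a's and 3 b's; 2 ≠ 3, so it is not in L.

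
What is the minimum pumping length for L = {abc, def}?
p = 4

For a finite language L, the pumping lemma holds vacuously if p > max|s| for s ∈ L.

The longest string in L = {abc, def} has length 3.
If p = 4, then no string s ∈ L has |s| ≥ p, so the condition is vacuously true.

The minimum pumping length is p = 4.

Why no smaller p works: for any p ≤ 3, the longest string s ∈ L has |s| = 3 ≥ p, so it would
have to be pumpable; but pumping up (i = 2, 3, ...) produces ever longer strings, which cannot all lie in the
finite language L. So the pumping property fails for every p ≤ 3.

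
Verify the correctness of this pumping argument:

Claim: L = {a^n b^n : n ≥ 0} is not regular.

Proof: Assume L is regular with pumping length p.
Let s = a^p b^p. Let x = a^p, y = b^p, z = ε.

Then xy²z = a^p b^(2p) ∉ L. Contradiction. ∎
The proof is INCORRECT.

Error: The decomposition violates |xy| ≤ p.
With x = a^p and y = b^p, we have |xy| = 2p > p.
The pumping lemma requires |xy| ≤ p, so y must be within the first p characters.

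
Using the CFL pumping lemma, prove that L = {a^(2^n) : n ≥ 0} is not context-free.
Assume for contradiction that L is context-free, and let p ≥ 1 be the pumping length given by the pumping lemma for CFLs.
Choose s = a^(2^p). Then s ∈ L and |s| = 2^p ≥ p.
By the CFL pumping lemma, s = uvxyz for some u, v, x, y, z with |vxy| ≤ p, |vy| ≥ 1, and uv^i xy^i z ∈ L for every i ≥ 0.
All symbols are a's, so only lengths matter: let k = |vy|, with 1 ≤ k ≤ |vxy| ≤ p < 2^p.

Take i = 2: |uv²xy²z| = 2^p + k, and 2^p < 2^p + k < 2^p + 2^p = 2^(p+1).
So the length lies strictly between consecutive powers of two and is not a power of 2; uv²xy²z ∉ L.

This contradicts the CFL pumping lemma, which requires uv^i xy^i z ∈ L for all i ≥ 0.
Hence L = {a^(2^n) : n ≥ 0} is not context-free. ∎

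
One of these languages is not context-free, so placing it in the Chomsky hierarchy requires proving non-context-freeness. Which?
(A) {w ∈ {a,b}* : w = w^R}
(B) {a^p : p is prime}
(B) {a^p : p is prime}

(B) {a^p : p is prime} requires the CFL pumping lemma.

- {w ∈ {a,b}* : w = w^R} is context-free (but not regular)
  • Can be shown non-regular with the regular pumping lemma
  • After pumping, the string is no longer symmetric

- {a^p : p is prime} is NOT context-free
  • Requires the CFL pumping lemma to prove
  • The CFL pumping lemma also fails because prime gaps are unbounded

The CFL pumping lemma is "stronger" in that it can prove non-membership
in the larger class of context-free languages.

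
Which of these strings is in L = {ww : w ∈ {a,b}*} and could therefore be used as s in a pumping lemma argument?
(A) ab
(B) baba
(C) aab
(B) baba

The pumping lemma is applied to a string s that lies in L, so first check membership of each option:
- (A) ab has length 2; its halves are a and b, which differ, so it is not in L ✗
- (B) baba splits into halves ba · ba, which are equal, so it is in L (w = ba) ✓
- (C) aab has odd length 3, so it cannot be written as ww and is not in L ✗

Only (B) baba is in L, so it is the only candidate that could play the role of s.
(In a complete proof one picks s in terms of the pumping length p so that |s| ≥ p is guaranteed; a fixed string like baba illustrates the shape of such an s.)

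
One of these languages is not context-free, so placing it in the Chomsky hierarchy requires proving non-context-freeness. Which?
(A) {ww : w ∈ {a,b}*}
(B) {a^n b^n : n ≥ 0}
(A) {ww : w ∈ {a,b}*}

(A) {ww : w ∈ {a,b}*} requires the CFL pumping lemma.

- {a^n b^n : n ≥ 0} is context-free (but not regular)
  • Can be shown non-regular with the regular pumping lemma
  • After pumping, the number of a's and b's become unequal

- {ww : w ∈ {a,b}*} is NOT context-free
  • Requires the CFL pumping lemma to prove
  • Cannot verify equality of two arbitrary substrings

The CFL pumping lemma is "stronger" in that it can prove non-membership
in the larger class of context-free languages.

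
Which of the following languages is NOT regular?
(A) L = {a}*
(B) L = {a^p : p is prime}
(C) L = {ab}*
(B) {a^p : p is prime}

(B) L = {a^p : p is prime} is NOT regular.

The pumping lemma can be used to prove this:
After pumping, the length becomes composite

The other languages are regular because they can be recognized by finite automata.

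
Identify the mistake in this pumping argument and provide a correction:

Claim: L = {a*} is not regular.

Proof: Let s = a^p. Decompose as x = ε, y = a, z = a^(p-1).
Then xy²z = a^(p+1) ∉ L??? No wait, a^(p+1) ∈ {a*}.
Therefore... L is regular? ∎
Error: The proof attempts to show a*  is not regular, but a* IS regular!

Correction: a* is a regular language (recognized by a simple DFA with one accepting state and self-loop on 'a'). The pumping lemma can only prove non-regularity, not regularity. For regular languages, pumping always works.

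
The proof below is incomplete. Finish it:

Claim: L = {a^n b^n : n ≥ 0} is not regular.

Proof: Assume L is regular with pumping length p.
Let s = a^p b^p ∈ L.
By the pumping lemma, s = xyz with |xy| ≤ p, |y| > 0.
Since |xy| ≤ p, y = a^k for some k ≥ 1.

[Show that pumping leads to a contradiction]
Consider xy²z = a^(p+k) b^p.

Since k ≥ 1, we have p + k > p.
So xy²z has more a's than b's: (p+k) a's vs p b's.
This means xy²z ∉ L because a^n b^n requires equal counts.

This contradicts the pumping lemma which states xy²z ∈ L.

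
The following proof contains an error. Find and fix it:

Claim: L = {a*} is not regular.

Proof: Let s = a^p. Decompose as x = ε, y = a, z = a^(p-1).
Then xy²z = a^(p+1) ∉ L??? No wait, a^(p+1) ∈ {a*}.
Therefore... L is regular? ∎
Error: The proof attempts to show a*  is not regular, but a* IS regular!

Correction: a* is a regular language (recognized by a simple DFA with one accepting state and self-loop on 'a'). The pumping lemma can only prove non-regularity, not regularity. For regular languages, pumping always works.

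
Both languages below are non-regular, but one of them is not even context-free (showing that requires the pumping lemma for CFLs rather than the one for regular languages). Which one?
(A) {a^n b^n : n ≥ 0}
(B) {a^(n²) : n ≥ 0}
(B) {a^(n²) : n ≥ 0}

(B) {a^(n²) : n ≥ 0} requires the CFL pumping lemma.

- {a^n b^n : n ≥ 0} is context-free (but not regular)
  • Can be shown non-regular with the regular pumping lemma
  • After pumping, the number of a's and b's become unequal

- {a^(n²) : n ≥ 0} is NOT context-free
  • Requires the CFL pumping lemma to prove
  • Gaps between squares grow unboundedly

The CFL pumping lemma is "stronger" in that it can prove non-membership
in the larger class of context-free languages.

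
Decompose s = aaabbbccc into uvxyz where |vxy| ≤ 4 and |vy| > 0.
u='aa', v='a', x='bb', y='b', z='ccc'

For s = aaabbbccc with pumping length p = 4:

One valid decomposition:
- u = 'aa'
- v = 'a'
- x = 'bb'
- y = 'b'
- z = 'ccc'

Verification:
- uvxyz = 'aa' + 'a' + 'bb' + 'b' + 'ccc' = aaabbbccc ✓
- |vxy| = |'abbb'| = 4 ≤ 4 ✓
- |vy| = |'ab'| = 2 > 0 ✓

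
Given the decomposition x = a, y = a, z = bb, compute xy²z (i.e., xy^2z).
aaabb

Given x = 'a', y = 'a', z = 'bb' and i = 2:

xy^2z = x + y·y·...·y (2 times) + z
       = 'a' + 'a'^2 + 'bb'
       = 'a' + 'aa' + 'bb'
       = 'aaabb'

The pumped string is 'aaabb' with length 5.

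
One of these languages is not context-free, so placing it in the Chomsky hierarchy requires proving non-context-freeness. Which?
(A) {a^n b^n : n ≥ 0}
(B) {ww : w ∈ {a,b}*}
(B) {ww : w ∈ {a,b}*}

(B) {ww : w ∈ {a,b}*} requires the CFL pumping lemma.

- {a^n b^n : n ≥ 0} is context-free (but not regular)
  • Can be shown non-regular with the regular pumping lemma
  • After pumping, the number of a's and b's become unequal

- {ww : w ∈ {a,b}*} is NOT context-free
  • Requires the CFL pumping lemma to prove
  • Even a PDA cannot compare two arbitrary halves symbol by symbol; CFL pumping on a^p b^p a^p b^p fails

The CFL pumping lemma is "stronger" in that it can prove non-membership
in the larger class of context-free languages.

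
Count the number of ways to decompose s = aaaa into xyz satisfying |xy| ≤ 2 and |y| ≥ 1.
3

For s = 'aaaa' with pumping length p = 2:

Constraints: |xy| ≤ 2, |y| > 0

Valid decompositions (|xy| ≤ p, |y| ≥ 1):
  • x='', y='a', z='aaa'
  • x='a', y='a', z='aa'
  • x='', y='aa', z='aa'

Total count: 3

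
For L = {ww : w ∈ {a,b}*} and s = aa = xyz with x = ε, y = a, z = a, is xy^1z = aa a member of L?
Yes

xy¹z = ε · a · a = aa.
aa splits into halves a · a, which are equal, so it is in L (w = a).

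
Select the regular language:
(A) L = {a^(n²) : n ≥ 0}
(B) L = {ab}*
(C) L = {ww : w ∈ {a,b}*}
(B) {ab}*

(B) L = {ab}* is regular.

This can be recognized by a finite automaton (DFA/NFA).
Regular expressions like {ab}* define regular languages.

The other choices are not regular:
- {a^(n²) : n ≥ 0}: After pumping, length is no longer a perfect square
- {ww : w ∈ {a,b}*}: After pumping, the two halves no longer match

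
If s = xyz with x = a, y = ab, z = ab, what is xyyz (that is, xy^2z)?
aababab

Given x = 'a', y = 'ab', z = 'ab' and i = 2:

xy^2z = x + y·y·...·y (2 times) + z
       = 'a' + 'ab'^2 + 'ab'
       = 'a' + 'abab' + 'ab'
       = 'aababab'

The pumped string is 'aababab' with length 7.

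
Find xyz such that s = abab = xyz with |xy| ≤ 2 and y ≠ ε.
x = 'a', y = 'b', z = 'ab'

For s = abab and p = 2, one valid decomposition is:
- x = 'a' (length 1)
- y = 'b' (length 1)
- z = 'ab' (length 2)

Verification:
- xyz = 'a' + 'b' + 'ab' = abab ✓
- |xy| = 2 ≤ 2 ✓
- |y| = 1 > 0 ✓

All pumping lemma constraints are satisfied.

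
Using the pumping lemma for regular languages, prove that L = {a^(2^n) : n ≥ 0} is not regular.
Assume for contradiction that L is regular, and let p ≥ 1 be the pumping length given by the pumping lemma.
Choose s = a^(2^p). Then s ∈ L and |s| = 2^p ≥ p.
By the pumping lemma, s = xyz for some x, y, z with |xy| ≤ p, |y| ≥ 1, and xy^i z ∈ L for every i ≥ 0.
Here y = a^k for some k with 1 ≤ k ≤ |xy| ≤ p, and p < 2^p.

Take i = 2: |xy²z| = 2^p + k.
Now 2^p < 2^p + k ≤ 2^p + p < 2^p + 2^p = 2^(p+1).
So |xy²z| lies strictly between the consecutive powers of two 2^p and 2^(p+1), hence is not a power of 2, and xy²z ∉ L.

This contradicts the pumping lemma, which requires xy^i z ∈ L for all i ≥ 0.
Hence L = {a^(2^n) : n ≥ 0} is not regular. ∎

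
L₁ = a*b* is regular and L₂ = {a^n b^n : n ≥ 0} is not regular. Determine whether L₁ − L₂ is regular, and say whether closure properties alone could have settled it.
No — L₁ − L₂ is not regular.

a*b* − {a^n b^n} = {a^n b^m : n ≠ m}. If this were regular, then its complement intersected with a*b*, namely {a^n b^n : n ≥ 0}, would be regular too (closure under complement and intersection) — contradiction. So L₁ − L₂ is not regular.

Note that the bare facts "L₁ regular, L₂ non-regular" do not settle the question by themselves: the closure of regular languages under ∪, ∩, complement and difference applies only when BOTH operands are regular. With a non-regular operand the result can come out regular or non-regular depending on the specific languages, so one has to work out L₁ − L₂ for this particular pair, as above.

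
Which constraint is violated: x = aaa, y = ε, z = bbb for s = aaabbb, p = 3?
Violated: |y| > 0

The decomposition x = aaa, y = ε, z = bbb for s = aaabbb with p = 3
violates the constraint: |y| > 0

|y| = 0, but the pumping lemma requires |y| > 0 (y must be non-empty).

Pumping lemma constraints:
1. xyz = s (decomposition is valid)
2. |xy| ≤ p
3. |y| > 0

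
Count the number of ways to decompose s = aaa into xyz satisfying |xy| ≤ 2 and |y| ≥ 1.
3

For s = 'aaa' with pumping length p = 2:

Constraints: |xy| ≤ 2, |y| > 0

Valid decompositions (|xy| ≤ p, |y| ≥ 1):
  • x='', y='a', z='aa'
  • x='a', y='a', z='a'
  • x='', y='aa', z='a'

Total count: 3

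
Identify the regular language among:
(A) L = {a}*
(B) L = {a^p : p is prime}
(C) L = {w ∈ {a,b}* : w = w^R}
(A) {a}*

(A) L = {a}* is regular.

This can be recognized by a finite automaton (DFA/NFA).
Regular expressions like {a}* define regular languages.

The other choices are not regular:
- {a^p : p is prime}: After pumping, the length becomes composite
- {w ∈ {a,b}* : w = w^R}: After pumping, the string is no longer symmetric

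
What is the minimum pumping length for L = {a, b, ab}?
p = 3

For a finite language L, the pumping lemma holds vacuously if p > max|s| for s ∈ L.

The longest string in L = {a, b, ab} has length 2.
If p = 3, then no string s ∈ L has |s| ≥ p, so the condition is vacuously true.

The minimum pumping length is p = 3.

Why no smaller p works: for any p ≤ 2, the longest string s ∈ L has |s| = 2 ≥ p, so it would
have to be pumpable; but pumping up (i = 2, 3, ...) produces ever longer strings, which cannot all lie in the
finite language L. So the pumping property fails for every p ≤ 2.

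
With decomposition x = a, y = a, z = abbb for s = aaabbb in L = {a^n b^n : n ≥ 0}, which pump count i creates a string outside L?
i = 0

xy⁰z = a · ε · abbb = aabbb; aabbb has 2 a's and 3 b's; 2 ≠ 3, so it is not in L.
(Other choices also work, e.g. i = 2, 3; only i = 1 is guaranteed to stay in L since xy¹z = s.)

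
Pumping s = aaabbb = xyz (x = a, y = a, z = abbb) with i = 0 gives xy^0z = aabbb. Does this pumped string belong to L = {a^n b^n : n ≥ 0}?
No

xy⁰z = a · ε · abbb = aabbb.
aabbb has 2 a's and 3 b's; 2 ≠ 3, so it is not in L.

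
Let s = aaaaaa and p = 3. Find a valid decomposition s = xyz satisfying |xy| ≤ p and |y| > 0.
x = 'a', y = 'aa', z = 'aaa'

For s = aaaaaa and p = 3, one valid decomposition is:
- x = 'a' (length 1)
- y = 'aa' (length 2)
- z = 'aaa' (length 3)

Verification:
- xyz = 'a' + 'aa' + 'aaa' = aaaaaa ✓
- |xy| = 3 ≤ 3 ✓
- |y| = 2 > 0 ✓

All pumping lemma constraints are satisfied.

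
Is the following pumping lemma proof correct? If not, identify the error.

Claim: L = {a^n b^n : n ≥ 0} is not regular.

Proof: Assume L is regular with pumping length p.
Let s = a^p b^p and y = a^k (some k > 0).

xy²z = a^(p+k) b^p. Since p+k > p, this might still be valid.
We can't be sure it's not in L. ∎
The proof is INCORRECT.

Error: The conclusion is wrong.
xy²z = a^(p+k) b^p is definitely NOT in L because the number of a's (p+k) ≠ number of b's (p).
The proof incorrectly doubts what is actually a valid contradiction.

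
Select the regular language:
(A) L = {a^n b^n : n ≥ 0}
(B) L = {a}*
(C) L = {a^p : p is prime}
(B) {a}*

(B) L = {a}* is regular.

This can be recognized by a finite automaton (DFA/NFA).
Regular expressions like {a}* define regular languages.

The other choices are not regular:
- {a^p : p is prime}: After pumping, the length becomes composite
- {a^n b^n : n ≥ 0}: After pumping, the number of a's and b's become unequal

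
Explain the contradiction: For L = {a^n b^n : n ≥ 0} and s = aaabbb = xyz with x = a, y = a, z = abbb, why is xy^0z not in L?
xy⁰z = aabbb ∉ L

Pumping with i = 0 replaces y = a by y⁰ = ε:
- Original: s = xyz = aaabbb; aaabbb = a^3 b^3 has equal counts (3 = 3), so it is in L
- Pumped: xy⁰z = a · ε · abbb = aabbb
- aabbb has 2 a's and 3 b's; 2 ≠ 3, so it is not in L

The pumping lemma would require xy⁰z ∈ L, so this decomposition yields a contradiction.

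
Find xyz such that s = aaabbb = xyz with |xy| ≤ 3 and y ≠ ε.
x = '', y = 'aaa', z = 'bbb'

For s = aaabbb and p = 3, one valid decomposition is:
- x = '' (length 0)
- y = 'aaa' (length 3)
- z = 'bbb' (length 3)

Verification:
- xyz = '' + 'aaa' + 'bbb' = aaabbb ✓
- |xy| = 3 ≤ 3 ✓
- |y| = 3 > 0 ✓

All pumping lemma constraints are satisfied.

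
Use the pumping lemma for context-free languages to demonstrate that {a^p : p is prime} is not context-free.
Assume for contradiction that L is context-free, and let p ≥ 1 be the pumping length given by the pumping lemma for CFLs.
Choose a prime q with q ≥ p and let s = a^q. Then s ∈ L and |s| = q ≥ p.
By the CFL pumping lemma, s = uvxyz for some u, v, x, y, z with |vxy| ≤ p, |vy| ≥ 1, and uv^i xy^i z ∈ L for every i ≥ 0.
All symbols are a's, so only lengths matter: let k = |vy|, with 1 ≤ k ≤ p. Then |uv^i xy^i z| = q + (i − 1)k.

Take i = q + 1: the length is q + qk = q(k + 1).
Both factors satisfy q ≥ 2 and k + 1 ≥ 2, so q(k + 1) is composite and uv^(q+1) xy^(q+1) z ∉ L.

This contradicts the CFL pumping lemma, which requires uv^i xy^i z ∈ L for all i ≥ 0.
Hence L = {a^p : p is prime} is not context-free. ∎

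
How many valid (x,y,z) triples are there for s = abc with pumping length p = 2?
3

For s = 'abc' with pumping length p = 2:

Constraints: |xy| ≤ 2, |y| > 0

Valid decompositions (|xy| ≤ p, |y| ≥ 1):
  • x='', y='a', z='bc'
  • x='a', y='b', z='c'
  • x='', y='ab', z='c'

Total count: 3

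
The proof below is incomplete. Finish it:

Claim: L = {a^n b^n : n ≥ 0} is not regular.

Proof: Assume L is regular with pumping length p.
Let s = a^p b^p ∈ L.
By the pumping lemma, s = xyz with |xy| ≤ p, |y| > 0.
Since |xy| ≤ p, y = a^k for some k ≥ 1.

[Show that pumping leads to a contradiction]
Consider xy²z = a^(p+k) b^p.

Since k ≥ 1, we have p + k > p.
So xy²z has more a's than b's: (p+k) a's vs p b's.
This means xy²z ∉ L because a^n b^n requires equal counts.

This contradicts the pumping lemma which states xy²z ∈ L.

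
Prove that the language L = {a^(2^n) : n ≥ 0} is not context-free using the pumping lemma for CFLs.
Assume for contradiction that L is context-free, and let p ≥ 1 be the pumping length given by the pumping lemma for CFLs.
Choose s = a^(2^p). Then s ∈ L and |s| = 2^p ≥ p.
By the CFL pumping lemma, s = uvxyz for some u, v, x, y, z with |vxy| ≤ p, |vy| ≥ 1, and uv^i xy^i z ∈ L for every i ≥ 0.
All symbols are a's, so only lengths matter: let k = |vy|, with 1 ≤ k ≤ |vxy| ≤ p < 2^p.

Take i = 2: |uv²xy²z| = 2^p + k, and 2^p < 2^p + k < 2^p + 2^p = 2^(p+1).
So the length lies strictly between consecutive powers of two and is not a power of 2; uv²xy²z ∉ L.

This contradicts the CFL pumping lemma, which requires uv^i xy^i z ∈ L for all i ≥ 0.
Hence L = {a^(2^n) : n ≥ 0} is not context-free. ∎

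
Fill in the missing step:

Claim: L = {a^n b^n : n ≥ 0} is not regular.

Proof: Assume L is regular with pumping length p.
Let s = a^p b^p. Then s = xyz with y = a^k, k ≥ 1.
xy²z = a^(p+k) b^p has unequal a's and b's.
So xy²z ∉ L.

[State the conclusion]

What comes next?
This contradicts the pumping lemma for regular languages,
which guarantees xy^i z ∈ L for all i ≥ 0.

Since our assumption that L is regular leads to a contradiction,
we conclude that L = {a^n b^n : n ≥ 0} is NOT regular. ∎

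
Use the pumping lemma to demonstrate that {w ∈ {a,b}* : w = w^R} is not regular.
Assume for contradiction that L is regular, and let p ≥ 1 be the pumping length given by the pumping lemma.
Choose s = a^p b a^p. Then s ∈ L (it reads the same in both directions) and |s| = 2p + 1 ≥ p.
By the pumping lemma, s = xyz for some x, y, z with |xy| ≤ p, |y| ≥ 1, and xy^i z ∈ L for every i ≥ 0.
Since |xy| ≤ p and the first p symbols of s are all a's, y = a^k for some k with 1 ≤ k ≤ p.

Take i = 0: xy⁰z = a^(p − k) b a^p.
Its reversal is a^p b a^(p − k). These differ because the block of a's before the unique b has length p − k in one and p in the other, and p − k ≠ p since k ≥ 1. So xy⁰z is not a palindrome, i.e. xy⁰z ∉ L.

This contradicts the pumping lemma, which requires xy^i z ∈ L for all i ≥ 0.
Hence L = {w ∈ {a,b}* : w = w^R} is not regular. ∎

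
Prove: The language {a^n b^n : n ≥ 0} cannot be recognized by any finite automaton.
Assume for contradiction that L is regular, and let p ≥ 1 be the pumping length given by the pumping lemma.
Choose s = a^p b^p. Then s ∈ L and |s| = 2p ≥ p.
By the pumping lemma, s = xyz for some x, y, z with |xy| ≤ p, |y| ≥ 1, and xy^i z ∈ L for every i ≥ 0.
Since |xy| ≤ p and the first p symbols of s are all a's, we must have y = a^k for some k with 1 ≤ k ≤ p.

Take i = 3: xy³z = a^(p + 2k) b^p.
This string has p + 2k a's but p b's, and p + 2k > p because k ≥ 1. So xy³z ∉ L.

This contradicts the pumping lemma, which requires xy^i z ∈ L for all i ≥ 0.
Hence L = {a^n b^n : n ≥ 0} is not regular. ∎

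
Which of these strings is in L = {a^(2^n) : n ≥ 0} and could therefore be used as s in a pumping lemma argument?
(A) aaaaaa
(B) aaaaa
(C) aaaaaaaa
(C) aaaaaaaa

The pumping lemma is applied to a string s that lies in L, so first check membership of each option:
- (A) aaaaaa has length 6, strictly between 2^2 = 4 and 2^3 = 8, so it is not in L ✗
- (B) aaaaa has length 5, strictly between 2^2 = 4 and 2^3 = 8, so it is not in L ✗
- (C) aaaaaaaa has length 8 = 2^3, so it is in L ✓

Only (C) aaaaaaaa is in L, so it is the only candidate that could play the role of s.
(In a complete proof one picks s in terms of the pumping length p so that |s| ≥ p is guaranteed; a fixed string like aaaaaaaa illustrates the shape of such an s.)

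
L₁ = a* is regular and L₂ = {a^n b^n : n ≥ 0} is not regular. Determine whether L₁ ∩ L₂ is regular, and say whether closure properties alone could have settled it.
Yes — L₁ ∩ L₂ is regular.

A string of a* contains no b's, and the only string of {a^n b^n} with no b's is ε (n = 0). So L₁ ∩ L₂ = {ε}, a finite language, which is regular.

Note that the bare facts "L₁ regular, L₂ non-regular" do not settle the question by themselves: the closure of regular languages under ∪, ∩, complement and difference applies only when BOTH operands are regular. With a non-regular operand the result can come out regular or non-regular depending on the specific languages, so one has to work out L₁ ∩ L₂ for this particular pair, as above.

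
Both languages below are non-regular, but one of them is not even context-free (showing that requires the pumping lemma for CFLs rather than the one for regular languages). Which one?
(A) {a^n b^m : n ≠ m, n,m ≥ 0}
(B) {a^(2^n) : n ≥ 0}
(B) {a^(2^n) : n ≥ 0}

(B) {a^(2^n) : n ≥ 0} requires the CFL pumping lemma.

- {a^n b^m : n ≠ m, n,m ≥ 0} is context-free (but not regular)
  • Can be shown non-regular with the regular pumping lemma
  • After pumping a's, we can make n = m

- {a^(2^n) : n ≥ 0} is NOT context-free
  • Requires the CFL pumping lemma to prove
  • Gaps between powers of 2 grow exponentially

The CFL pumping lemma is "stronger" in that it can prove non-membership
in the larger class of context-free languages.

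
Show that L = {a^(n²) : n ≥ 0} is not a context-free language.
Assume for contradiction that L is context-free, and let p ≥ 1 be the pumping length given by the pumping lemma for CFLs.
Choose s = a^(p²). Then s ∈ L and |s| = p² ≥ p.
By the CFL pumping lemma, s = uvxyz for some u, v, x, y, z with |vxy| ≤ p, |vy| ≥ 1, and uv^i xy^i z ∈ L for every i ≥ 0.
All symbols are a's, so only lengths matter: let k = |vy|, with 1 ≤ k ≤ |vxy| ≤ p.

Take i = 2: |uv²xy²z| = p² + k, and p² < p² + k ≤ p² + p < (p + 1)².
So the length lies strictly between consecutive squares and is not a perfect square; uv²xy²z ∉ L.

This contradicts the CFL pumping lemma, which requires uv^i xy^i z ∈ L for all i ≥ 0.
Hence L = {a^(n²) : n ≥ 0} is not context-free. ∎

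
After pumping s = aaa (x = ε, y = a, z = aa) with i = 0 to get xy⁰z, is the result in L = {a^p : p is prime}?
Yes

xy⁰z = ε · ε · aa = aa.
aa has length 2, which is prime, so it is in L.
(A single pumped string landing in L is not a contradiction by itself; a non-regularity proof needs some i for which xy^i z ∉ L, for every admissible decomposition.)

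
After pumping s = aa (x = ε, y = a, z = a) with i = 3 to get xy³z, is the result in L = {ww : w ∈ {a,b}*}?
Yes

xy³z = ε · aaa · a = aaaa.
aaaa splits into halves aa · aa, which are equal, so it is in L (w = aa).
(A single pumped string landing in L is not a contradiction by itself; a non-regularity proof needs some i for which xy^i z ∉ L, for every admissible decomposition.)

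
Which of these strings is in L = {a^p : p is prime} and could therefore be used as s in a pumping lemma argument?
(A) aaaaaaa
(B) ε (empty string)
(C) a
(A) aaaaaaa

The pumping lemma is applied to a string s that lies in L, so first check membership of each option:
- (A) aaaaaaa has length 7, which is prime, so it is in L ✓
- (B) ε has length 0, which is not prime, so it is not in L ✗
- (C) a has length 1, which is not prime, so it is not in L ✗

Only (A) aaaaaaa is in L, so it is the only candidate that could play the role of s.
(In a complete proof one picks s in terms of the pumping length p so that |s| ≥ p is guaranteed; a fixed string like aaaaaaa illustrates the shape of such an s.)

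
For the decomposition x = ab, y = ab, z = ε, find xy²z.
ababab

Given x = 'ab', y = 'ab', z = '' and i = 2:

xy^2z = x + y·y·...·y (2 times) + z
       = 'ab' + 'ab'^2 + ''
       = 'ab' + 'abab' + ''
       = 'ababab'

The pumped string is 'ababab' with length 6.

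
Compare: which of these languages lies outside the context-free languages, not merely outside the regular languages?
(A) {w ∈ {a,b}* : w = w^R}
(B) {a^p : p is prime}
(B) {a^p : p is prime}

(B) {a^p : p is prime} requires the CFL pumping lemma.

- {w ∈ {a,b}* : w = w^R} is context-free (but not regular)
  • Can be shown non-regular with the regular pumping lemma
  • After pumping, the string is no longer symmetric

- {a^p : p is prime} is NOT context-free
  • Requires the CFL pumping lemma to prove
  • The CFL pumping lemma also fails because prime gaps are unbounded

The CFL pumping lemma is "stronger" in that it can prove non-membership
in the larger class of context-free languages.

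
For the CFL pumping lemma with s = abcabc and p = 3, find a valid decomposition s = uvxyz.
u='ab', v='c', x='a', y='b', z='c'

For s = abcabc with pumping length p = 3:

One valid decomposition:
- u = 'ab'
- v = 'c'
- x = 'a'
- y = 'b'
- z = 'c'

Verification:
- uvxyz = 'ab' + 'c' + 'a' + 'b' + 'c' = abcabc ✓
- |vxy| = |'cab'| = 3 ≤ 3 ✓
- |vy| = |'cb'| = 2 > 0 ✓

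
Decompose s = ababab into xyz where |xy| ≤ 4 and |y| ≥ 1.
x = '', y = 'a', z = 'babab'

For s = ababab and p = 4, one valid decomposition is:
- x = '' (length 0)
- y = 'a' (length 1)
- z = 'babab' (length 5)

Verification:
- xyz = '' + 'a' + 'babab' = ababab ✓
- |xy| = 1 ≤ 4 ✓
- |y| = 1 > 0 ✓

All pumping lemma constraints are satisfied.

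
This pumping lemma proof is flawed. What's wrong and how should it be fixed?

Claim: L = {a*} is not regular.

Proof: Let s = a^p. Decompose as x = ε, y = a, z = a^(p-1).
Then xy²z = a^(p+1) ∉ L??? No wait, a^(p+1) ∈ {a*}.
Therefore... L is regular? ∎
Error: The proof attempts to show a*  is not regular, but a* IS regular!

Correction: a* is a regular language (recognized by a simple DFA with one accepting state and self-loop on 'a'). The pumping lemma can only prove non-regularity, not regularity. For regular languages, pumping always works.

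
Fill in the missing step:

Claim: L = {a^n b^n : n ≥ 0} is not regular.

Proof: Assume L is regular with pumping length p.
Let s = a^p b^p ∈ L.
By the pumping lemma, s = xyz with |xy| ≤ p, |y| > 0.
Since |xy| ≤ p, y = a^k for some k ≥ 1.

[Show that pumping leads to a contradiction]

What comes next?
Consider xy²z = a^(p+k) b^p.

Since k ≥ 1, we have p + k > p.
So xy²z has more a's than b's: (p+k) a's vs p b's.
This means xy²z ∉ L because a^n b^n requires equal counts.

This contradicts the pumping lemma which states xy²z ∈ L.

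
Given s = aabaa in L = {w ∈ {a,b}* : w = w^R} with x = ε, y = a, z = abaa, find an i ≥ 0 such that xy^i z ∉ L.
i = 0

xy⁰z = ε · ε · abaa = abaa; abaa reversed is aaba ≠ abaa, so it is not a palindrome and is not in L.
(Other choices also work, e.g. i = 2, 3; only i = 1 is guaranteed to stay in L since xy¹z = s.)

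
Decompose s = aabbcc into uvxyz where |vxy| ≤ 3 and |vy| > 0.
u='aa', v='b', x='b', y='c', z='c'

For s = aabbcc with pumping length p = 3:

One valid decomposition:
- u = 'aa'
- v = 'b'
- x = 'b'
- y = 'c'
- z = 'c'

Verification:
- uvxyz = 'aa' + 'b' + 'b' + 'c' + 'c' = aabbcc ✓
- |vxy| = |'bbc'| = 3 ≤ 3 ✓
- |vy| = |'bc'| = 2 > 0 ✓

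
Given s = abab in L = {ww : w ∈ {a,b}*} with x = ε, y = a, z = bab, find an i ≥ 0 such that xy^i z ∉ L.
i = 3

xy³z = ε · aaa · bab = aaabab; aaabab has length 6; its halves are aaa and bab, which differ, so it is not in L.
(Other choices also work, e.g. i = 0, 2; only i = 1 is guaranteed to stay in L since xy¹z = s.)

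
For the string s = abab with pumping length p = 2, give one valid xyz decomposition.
x = '', y = 'ab', z = 'ab'

For s = abab and p = 2, one valid decomposition is:
- x = '' (length 0)
- y = 'ab' (length 2)
- z = 'ab' (length 2)

Verification:
- xyz = '' + 'ab' + 'ab' = abab ✓
- |xy| = 2 ≤ 2 ✓
- |y| = 2 > 0 ✓

All pumping lemma constraints are satisfied.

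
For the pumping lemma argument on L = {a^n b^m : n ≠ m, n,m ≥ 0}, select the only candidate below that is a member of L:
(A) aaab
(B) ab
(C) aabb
(A) aaab

The pumping lemma is applied to a string s that lies in L, so first check membership of each option:
- (A) aaab = a^3 b^1 with 3 ≠ 1, so it is in L ✓
- (B) ab = a^1 b^1 has n = m = 1, so it is not in L ✗
- (C) aabb = a^2 b^2 has n = m = 2, so it is not in L ✗

Only (A) aaab is in L, so it is the only candidate that could play the role of s.
(In a complete proof one picks s in terms of the pumping length p so that |s| ≥ p is guaranteed; a fixed string like aaab illustrates the shape of such an s.)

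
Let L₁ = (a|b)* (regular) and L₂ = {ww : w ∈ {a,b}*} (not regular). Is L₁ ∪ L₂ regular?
Yes — L₁ ∪ L₂ is regular.

{ww} ⊆ (a|b)*, so L₁ ∪ L₂ = (a|b)*, which is regular.

Note that the bare facts "L₁ regular, L₂ non-regular" do not settle the question by themselves: the closure of regular languages under ∪, ∩, complement and difference applies only when BOTH operands are regular. With a non-regular operand the result can come out regular or non-regular depending on the specific languages, so one has to work out L₁ ∪ L₂ for this particular pair, as above.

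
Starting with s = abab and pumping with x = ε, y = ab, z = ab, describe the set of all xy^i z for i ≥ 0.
{xy^i z : i ≥ 0} = {(ab)^(i+1) : i ≥ 0} = {ab, abab, ababab, ...}

With x = ε, y = ab, z = ab: Pumping 'ab' gives strings of alternating a's and b's.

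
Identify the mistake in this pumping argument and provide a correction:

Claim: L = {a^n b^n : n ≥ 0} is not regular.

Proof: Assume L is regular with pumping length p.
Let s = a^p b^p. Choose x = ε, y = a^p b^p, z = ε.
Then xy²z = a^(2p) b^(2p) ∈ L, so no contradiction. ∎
Error: The decomposition violates |xy| ≤ p. With y = a^p b^p, |xy| = |y| = 2p > p. (The proof also miscomputes xy²z, which would be a^p b^p a^p b^p rather than a^(2p) b^(2p), and it wrongly treats one harmless decomposition as settling the matter — the prover does not get to choose the decomposition.)

Correction: The pumping lemma requires |xy| ≤ p, and the argument must handle every decomposition satisfying |xy| ≤ p, |y| ≥ 1. Since s starts with p a's, any such y consists only of a's, say y = a^k with k ≥ 1. Then xy²z = a^(p+k) b^p has unequal numbers of a's and b's, so xy²z ∉ L — the required contradiction.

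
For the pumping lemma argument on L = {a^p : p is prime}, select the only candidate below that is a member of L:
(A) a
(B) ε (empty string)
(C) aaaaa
(C) aaaaa

The pumping lemma is applied to a string s that lies in L, so first check membership of each option:
- (A) a has length 1, which is not prime, so it is not in L ✗
- (B) ε has length 0, which is not prime, so it is not in L ✗
- (C) aaaaa has length 5, which is prime, so it is in L ✓

Only (C) aaaaa is in L, so it is the only candidate that could play the role of s.
(In a complete proof one picks s in terms of the pumping length p so that |s| ≥ p is guaranteed; a fixed string like aaaaa illustrates the shape of such an s.)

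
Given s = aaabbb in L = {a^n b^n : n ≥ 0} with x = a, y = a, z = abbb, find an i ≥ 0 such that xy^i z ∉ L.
i = 0

xy⁰z = a · ε · abbb = aabbb; aabbb has 2 a's and 3 b's; 2 ≠ 3, so it is not in L.
(Other choices also work, e.g. i = 2, 3; only i = 1 is guaranteed to stay in L since xy¹z = s.)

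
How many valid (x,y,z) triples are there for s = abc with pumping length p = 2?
3

For s = 'abc' with pumping length p = 2:

Constraints: |xy| ≤ 2, |y| > 0

Valid decompositions (|xy| ≤ p, |y| ≥ 1):
  • x='', y='a', z='bc'
  • x='a', y='b', z='c'
  • x='', y='ab', z='c'

Total count: 3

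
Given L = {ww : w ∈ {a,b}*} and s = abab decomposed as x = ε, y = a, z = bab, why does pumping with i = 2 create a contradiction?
xy²z = aabab ∉ L

Pumping with i = 2 replaces y = a by y² = aa:
- Original: s = xyz = abab; abab splits into halves ab · ab, which are equal, so it is in L (w = ab)
- Pumped: xy²z = ε · aa · bab = aabab
- aabab has odd length 5, so it cannot be written as ww and is not in L

The pumping lemma would require xy²z ∈ L, so this decomposition yields a contradiction.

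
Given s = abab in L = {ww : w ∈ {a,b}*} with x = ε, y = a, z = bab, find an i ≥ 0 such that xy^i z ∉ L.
i = 0

xy⁰z = ε · ε · bab = bab; bab has odd length 3, so it cannot be written as ww and is not in L.
(Other choices also work, e.g. i = 2, 3; only i = 1 is guaranteed to stay in L since xy¹z = s.)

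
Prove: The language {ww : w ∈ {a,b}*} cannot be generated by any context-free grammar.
Assume for contradiction that L is context-free, and let p ≥ 1 be the pumping length given by the pumping lemma for CFLs.
Choose s = a^p b^p a^p b^p. Then s ∈ L (take w = a^p b^p) and |s| = 4p ≥ p.
By the CFL pumping lemma, s = uvxyz for some u, v, x, y, z with |vxy| ≤ p, |vy| ≥ 1, and uv^i xy^i z ∈ L for every i ≥ 0.

Write s as four blocks A₁ B₁ A₂ B₂ with A₁ = A₂ = a^p and B₁ = B₂ = b^p. Since |vxy| ≤ p, the window vxy lies inside at most two adjacent blocks. Take i = 0 and let t = uxz, so |t| = 4p − |vy| with 1 ≤ |vy| ≤ p. If |t| is odd, t ∉ L immediately, so assume |vy| is even (hence |vy| ≥ 2) and |t|/2 = 2p − |vy|/2, which satisfies p ≤ |t|/2 ≤ 2p − 1.

Case 1 (vxy inside A₁B₁): t = a^(p−j) b^(p−l) a^p b^p with j + l = |vy|. The second half of t has length < 2p, so it is a suffix of the trailing a^p b^p and ends in b; the first half is a^(p−j) b^(p−l) a^((j+l)/2), which ends in a because (j+l)/2 ≥ 1. The halves differ, so t ∉ L.

Case 2 (vxy inside B₁A₂, straddling the middle): t = a^p b^(p−j) a^(p−l) b^p with j + l = |vy|. If t = ww, then w is a prefix of t of length ≥ p, so w begins with a^p; and w is a suffix of t of length ≥ p, so w ends with b^p. That forces |w| ≥ 2p, contradicting |w| = |t|/2 ≤ 2p − 1. So t ∉ L.

Case 3 (vxy inside A₂B₂): t = a^p b^p a^(p−j) b^(p−l) with j + l = |vy|. The first half of t is a prefix of a^p b^p, so it begins with a; the second half is b^((j+l)/2) a^(p−j) b^(p−l), which begins with b. The halves differ, so t ∉ L.

In every case uv⁰xy⁰z = uxz ∉ L.

This contradicts the CFL pumping lemma, which requires uv^i xy^i z ∈ L for all i ≥ 0.
Hence L = {ww : w ∈ {a,b}*} is not context-free. ∎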